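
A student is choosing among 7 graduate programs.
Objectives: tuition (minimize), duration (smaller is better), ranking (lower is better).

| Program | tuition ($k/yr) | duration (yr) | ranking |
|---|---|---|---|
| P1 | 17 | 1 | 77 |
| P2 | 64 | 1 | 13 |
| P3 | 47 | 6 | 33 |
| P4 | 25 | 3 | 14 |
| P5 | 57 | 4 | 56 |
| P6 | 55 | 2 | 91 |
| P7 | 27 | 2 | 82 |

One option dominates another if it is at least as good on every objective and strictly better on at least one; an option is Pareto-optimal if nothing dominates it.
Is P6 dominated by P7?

Yes

P7 vs P6: tuition 27≤55, duration 2≤2, ranking 82≤91 — P7 is at least as good on every objective with at least one strict improvement.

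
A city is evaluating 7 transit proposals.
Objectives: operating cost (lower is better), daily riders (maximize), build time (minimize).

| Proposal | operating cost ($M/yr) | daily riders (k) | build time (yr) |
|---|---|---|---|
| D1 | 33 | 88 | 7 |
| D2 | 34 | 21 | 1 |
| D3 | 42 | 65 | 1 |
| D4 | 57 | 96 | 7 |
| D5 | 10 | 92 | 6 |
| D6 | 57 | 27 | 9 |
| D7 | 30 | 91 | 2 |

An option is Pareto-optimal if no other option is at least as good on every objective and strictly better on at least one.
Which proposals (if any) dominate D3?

D1: worse on build time (7 vs 1).
D2: worse on daily riders (21 vs 65).
D4: worse on operating cost (57 vs 42).
D5: worse on build time (6 vs 1).
D6: worse on operating cost (57 vs 42).
D7: worse on build time (2 vs 1).
No option dominates D3.

none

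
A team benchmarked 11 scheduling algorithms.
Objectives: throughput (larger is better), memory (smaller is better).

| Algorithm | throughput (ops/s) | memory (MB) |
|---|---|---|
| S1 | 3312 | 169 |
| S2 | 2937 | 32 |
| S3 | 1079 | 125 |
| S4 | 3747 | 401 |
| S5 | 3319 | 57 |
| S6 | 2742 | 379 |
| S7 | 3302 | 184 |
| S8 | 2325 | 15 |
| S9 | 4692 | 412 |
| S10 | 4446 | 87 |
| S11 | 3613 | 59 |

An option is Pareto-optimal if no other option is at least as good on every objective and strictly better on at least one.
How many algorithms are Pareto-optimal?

S1: dominated by S5 (throughput 3319≥3312, memory 57≤169).
S2: not dominated.
S3: dominated by S2 (throughput 2937≥1079, memory 32≤125).
S4: dominated by S10 (throughput 4446≥3747, memory 87≤401).
S5: not dominated.
S6: dominated by S1 (throughput 3312≥2742, memory 169≤379).
S7: dominated by S1 (throughput 3312≥3302, memory 169≤184).
S8: not dominated (best memory).
S9: not dominated (best throughput).
S10: not dominated.
S11: not dominated.
Pareto-optimal: S2, S5, S8, S9, S10, S11 → 6.

6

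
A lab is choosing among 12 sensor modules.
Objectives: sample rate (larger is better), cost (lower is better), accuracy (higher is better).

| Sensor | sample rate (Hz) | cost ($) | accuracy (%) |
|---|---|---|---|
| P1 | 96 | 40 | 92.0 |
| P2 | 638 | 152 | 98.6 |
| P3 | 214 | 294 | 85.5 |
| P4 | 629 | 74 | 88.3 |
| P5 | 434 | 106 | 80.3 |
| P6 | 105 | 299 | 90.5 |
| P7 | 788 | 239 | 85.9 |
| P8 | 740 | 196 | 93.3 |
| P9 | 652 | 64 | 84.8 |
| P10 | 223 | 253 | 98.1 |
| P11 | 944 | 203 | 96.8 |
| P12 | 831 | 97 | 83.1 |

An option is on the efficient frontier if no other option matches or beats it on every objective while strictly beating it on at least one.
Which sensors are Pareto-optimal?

P1, P2, P4, P8, P9, P11, P12

P1: not dominated (best cost).
P2: not dominated (best accuracy).
P3: dominated by P2 (sample rate 638≥214, cost 152≤294, accuracy 98.6≥85.5).
P4: not dominated.
P5: dominated by P4 (sample rate 629≥434, cost 74≤106, accuracy 88.3≥80.3).
P6: dominated by P2 (sample rate 638≥105, cost 152≤299, accuracy 98.6≥90.5).
P7: dominated by P11 (sample rate 944≥788, cost 203≤239, accuracy 96.8≥85.9).
P8: not dominated.
P9: not dominated.
P10: dominated by P2 (sample rate 638≥223, cost 152≤253, accuracy 98.6≥98.1).
P11: not dominated (best sample rate).
P12: not dominated.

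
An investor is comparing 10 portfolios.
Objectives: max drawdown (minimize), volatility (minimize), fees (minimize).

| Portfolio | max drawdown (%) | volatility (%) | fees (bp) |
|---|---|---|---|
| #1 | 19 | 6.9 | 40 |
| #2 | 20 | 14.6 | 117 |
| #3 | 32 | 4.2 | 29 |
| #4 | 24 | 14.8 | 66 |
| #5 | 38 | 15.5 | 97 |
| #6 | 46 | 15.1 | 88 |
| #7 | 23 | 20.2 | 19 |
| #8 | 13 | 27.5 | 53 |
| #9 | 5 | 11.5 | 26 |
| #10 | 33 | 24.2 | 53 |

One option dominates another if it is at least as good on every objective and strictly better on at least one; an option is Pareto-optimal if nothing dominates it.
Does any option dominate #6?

Yes

#1 vs #6: max drawdown 19≤46, volatility 6.9≤15.1, fees 40≤88 — #1 is at least as good on every objective and strictly better on at least one, so #1 dominates #6.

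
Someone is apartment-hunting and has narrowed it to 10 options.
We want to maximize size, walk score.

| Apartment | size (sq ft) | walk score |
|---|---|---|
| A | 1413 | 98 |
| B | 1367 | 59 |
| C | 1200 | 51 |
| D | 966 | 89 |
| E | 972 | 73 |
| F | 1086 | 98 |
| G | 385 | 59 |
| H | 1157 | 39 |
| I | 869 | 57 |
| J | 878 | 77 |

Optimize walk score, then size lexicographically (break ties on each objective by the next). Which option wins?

First maximize walk score: best is 98, kept {A, F}.
Then maximize size: best is 1413, kept {A}.

A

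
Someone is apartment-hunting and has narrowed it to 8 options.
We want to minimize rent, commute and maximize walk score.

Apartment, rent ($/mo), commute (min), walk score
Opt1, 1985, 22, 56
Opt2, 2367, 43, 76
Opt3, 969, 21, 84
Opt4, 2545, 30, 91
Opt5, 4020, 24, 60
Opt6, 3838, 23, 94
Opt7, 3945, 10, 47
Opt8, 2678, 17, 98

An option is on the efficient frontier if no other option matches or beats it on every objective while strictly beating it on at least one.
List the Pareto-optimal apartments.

Opt3, Opt4, Opt7, Opt8

Opt1: dominated by Opt3 (rent 969≤1985, commute 21≤22, walk score 84≥56).
Opt2: dominated by Opt3 (rent 969≤2367, commute 21≤43, walk score 84≥76).
Opt3: not dominated (best rent).
Opt4: not dominated.
Opt5: dominated by Opt3 (rent 969≤4020, commute 21≤24, walk score 84≥60).
Opt6: dominated by Opt8 (rent 2678≤3838, commute 17≤23, walk score 98≥94).
Opt7: not dominated (best commute).
Opt8: not dominated (best walk score).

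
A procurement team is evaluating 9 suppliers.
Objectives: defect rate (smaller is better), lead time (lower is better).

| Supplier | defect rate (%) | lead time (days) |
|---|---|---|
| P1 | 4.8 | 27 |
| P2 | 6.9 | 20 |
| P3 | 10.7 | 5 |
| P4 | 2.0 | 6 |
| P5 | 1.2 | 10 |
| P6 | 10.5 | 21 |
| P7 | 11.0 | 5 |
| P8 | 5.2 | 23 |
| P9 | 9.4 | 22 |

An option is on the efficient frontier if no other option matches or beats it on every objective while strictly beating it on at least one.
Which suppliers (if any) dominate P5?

none

P1: worse on defect rate (4.8 vs 1.2).
P2: worse on defect rate (6.9 vs 1.2).
P3: worse on defect rate (10.7 vs 1.2).
P4: worse on defect rate (2.0 vs 1.2).
P6: worse on defect rate (10.5 vs 1.2).
P7: worse on defect rate (11.0 vs 1.2).
P8: worse on defect rate (5.2 vs 1.2).
P9: worse on defect rate (9.4 vs 1.2).
No option dominates P5.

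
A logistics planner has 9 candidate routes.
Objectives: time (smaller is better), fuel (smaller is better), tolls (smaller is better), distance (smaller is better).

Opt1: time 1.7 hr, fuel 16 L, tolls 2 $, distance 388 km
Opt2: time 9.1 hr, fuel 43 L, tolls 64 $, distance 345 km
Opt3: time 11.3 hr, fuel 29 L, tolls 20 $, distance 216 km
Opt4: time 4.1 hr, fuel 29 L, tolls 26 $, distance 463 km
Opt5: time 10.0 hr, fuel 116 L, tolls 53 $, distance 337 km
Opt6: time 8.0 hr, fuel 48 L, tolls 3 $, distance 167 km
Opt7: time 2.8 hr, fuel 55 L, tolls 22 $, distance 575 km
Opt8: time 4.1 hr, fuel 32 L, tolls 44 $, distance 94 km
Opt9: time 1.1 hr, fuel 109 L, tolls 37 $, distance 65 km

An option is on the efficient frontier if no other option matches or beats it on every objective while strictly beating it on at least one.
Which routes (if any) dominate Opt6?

Opt1: worse on distance (388 vs 167).
Opt2: worse on time (9.1 vs 8.0).
Opt3: worse on time (11.3 vs 8.0).
Opt4: worse on tolls (26 vs 3).
Opt5: worse on time (10.0 vs 8.0).
Opt7: worse on fuel (55 vs 48).
Opt8: worse on tolls (44 vs 3).
Opt9: worse on fuel (109 vs 48).
No option dominates Opt6.

none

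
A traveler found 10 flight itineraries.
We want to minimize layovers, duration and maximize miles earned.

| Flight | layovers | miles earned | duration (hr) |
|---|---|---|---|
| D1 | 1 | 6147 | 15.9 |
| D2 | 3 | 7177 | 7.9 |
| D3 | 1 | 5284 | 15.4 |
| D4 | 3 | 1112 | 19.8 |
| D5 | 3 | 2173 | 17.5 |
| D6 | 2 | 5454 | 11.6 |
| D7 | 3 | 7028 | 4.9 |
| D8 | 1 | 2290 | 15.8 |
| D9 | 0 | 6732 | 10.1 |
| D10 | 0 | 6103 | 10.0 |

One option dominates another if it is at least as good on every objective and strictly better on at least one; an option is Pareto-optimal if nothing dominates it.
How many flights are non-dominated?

4

D1: dominated by D9 (layovers 0≤1, miles earned 6732≥6147, duration 10.1≤15.9).
D2: not dominated (best miles earned).
D3: dominated by D9 (layovers 0≤1, miles earned 6732≥5284, duration 10.1≤15.4).
D4: dominated by D1 (layovers 1≤3, miles earned 6147≥1112, duration 15.9≤19.8).
D5: dominated by D1 (layovers 1≤3, miles earned 6147≥2173, duration 15.9≤17.5).
D6: dominated by D9 (layovers 0≤2, miles earned 6732≥5454, duration 10.1≤11.6).
D7: not dominated (best duration).
D8: dominated by D3 (layovers 1≤1, miles earned 5284≥2290, duration 15.4≤15.8).
D9: not dominated.
D10: not dominated.
Pareto-optimal: D2, D7, D9, D10 → 4.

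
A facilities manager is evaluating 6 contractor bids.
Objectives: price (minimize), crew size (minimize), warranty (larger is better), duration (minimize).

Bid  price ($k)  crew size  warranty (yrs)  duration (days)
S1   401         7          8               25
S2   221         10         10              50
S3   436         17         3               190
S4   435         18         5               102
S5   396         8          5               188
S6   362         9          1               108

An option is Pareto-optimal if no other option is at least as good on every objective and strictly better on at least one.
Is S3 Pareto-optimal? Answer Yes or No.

No

S1 vs S3: price 401≤436, crew size 7≤17, warranty 8≥3, duration 25≤190 — S1 is at least as good on every objective and strictly better on at least one, so S1 dominates S3.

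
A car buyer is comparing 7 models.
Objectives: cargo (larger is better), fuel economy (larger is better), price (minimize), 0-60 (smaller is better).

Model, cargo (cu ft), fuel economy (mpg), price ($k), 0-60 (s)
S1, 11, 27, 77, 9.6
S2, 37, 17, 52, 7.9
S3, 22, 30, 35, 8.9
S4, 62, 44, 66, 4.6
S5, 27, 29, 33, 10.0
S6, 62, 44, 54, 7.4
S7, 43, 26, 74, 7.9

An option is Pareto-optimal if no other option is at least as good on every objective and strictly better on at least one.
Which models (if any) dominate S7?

S4: cargo 62≥43, fuel economy 44≥26, price 66≤74, 0-60 4.6≤7.9 — dominates S7.
S6: cargo 62≥43, fuel economy 44≥26, price 54≤74, 0-60 7.4≤7.9 — dominates S7.
Others (S1, S2, S3, S5) are each worse than S7 on at least one objective.

S4, S6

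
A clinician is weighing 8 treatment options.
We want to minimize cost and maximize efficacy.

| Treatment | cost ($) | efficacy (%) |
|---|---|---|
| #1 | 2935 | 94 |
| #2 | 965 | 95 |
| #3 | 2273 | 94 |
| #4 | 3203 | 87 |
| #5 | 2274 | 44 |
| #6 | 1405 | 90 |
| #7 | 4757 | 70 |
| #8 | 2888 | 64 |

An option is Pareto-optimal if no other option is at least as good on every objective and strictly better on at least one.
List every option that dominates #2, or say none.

#1: worse on cost (2935 vs 965).
#3: worse on cost (2273 vs 965).
#4: worse on cost (3203 vs 965).
#5: worse on cost (2274 vs 965).
#6: worse on cost (1405 vs 965).
#7: worse on cost (4757 vs 965).
#8: worse on cost (2888 vs 965).
No option dominates #2.

none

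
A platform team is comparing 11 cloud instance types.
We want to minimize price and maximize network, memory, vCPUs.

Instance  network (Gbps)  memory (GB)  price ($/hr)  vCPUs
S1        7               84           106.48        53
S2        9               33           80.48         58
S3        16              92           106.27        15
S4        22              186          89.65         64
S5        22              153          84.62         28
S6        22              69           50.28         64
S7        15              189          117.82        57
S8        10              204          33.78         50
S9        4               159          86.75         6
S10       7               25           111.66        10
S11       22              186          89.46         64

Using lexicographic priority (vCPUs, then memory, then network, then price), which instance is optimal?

First maximize vCPUs: best is 64, kept {S4, S6, S11}.
Then maximize memory: best is 186, kept {S4, S11}.
Then maximize network: best is 22, kept {S4, S11}.
Then minimize price: best is 89.46, kept {S11}.

S11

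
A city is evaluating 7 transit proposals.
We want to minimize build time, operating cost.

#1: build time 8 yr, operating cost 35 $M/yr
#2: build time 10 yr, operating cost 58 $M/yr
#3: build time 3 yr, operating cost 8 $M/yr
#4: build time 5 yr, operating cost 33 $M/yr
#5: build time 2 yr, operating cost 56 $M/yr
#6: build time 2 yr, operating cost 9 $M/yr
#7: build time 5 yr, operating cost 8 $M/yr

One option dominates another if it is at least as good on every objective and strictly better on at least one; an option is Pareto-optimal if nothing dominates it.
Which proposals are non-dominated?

#1: dominated by #3 (build time 3≤8, operating cost 8≤35).
#2: dominated by #1 (build time 8≤10, operating cost 35≤58).
#3: not dominated.
#4: dominated by #3 (build time 3≤5, operating cost 8≤33).
#5: dominated by #6 (build time 2≤2, operating cost 9≤56).
#6: not dominated.
#7: dominated by #3 (build time 3≤5, operating cost 8≤8).

#3, #6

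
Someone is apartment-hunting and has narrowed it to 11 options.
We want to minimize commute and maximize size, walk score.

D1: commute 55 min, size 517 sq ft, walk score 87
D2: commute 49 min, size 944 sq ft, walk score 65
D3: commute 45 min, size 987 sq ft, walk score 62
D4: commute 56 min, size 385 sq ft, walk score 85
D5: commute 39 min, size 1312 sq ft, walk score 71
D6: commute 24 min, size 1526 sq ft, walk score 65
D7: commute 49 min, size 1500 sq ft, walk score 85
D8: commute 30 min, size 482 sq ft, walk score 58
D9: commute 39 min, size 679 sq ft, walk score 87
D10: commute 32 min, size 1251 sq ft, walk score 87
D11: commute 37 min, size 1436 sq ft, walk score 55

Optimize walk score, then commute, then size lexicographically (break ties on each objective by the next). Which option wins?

D10

First maximize walk score: best is 87, kept {D1, D9, D10}.
Then minimize commute: best is 32, kept {D10}.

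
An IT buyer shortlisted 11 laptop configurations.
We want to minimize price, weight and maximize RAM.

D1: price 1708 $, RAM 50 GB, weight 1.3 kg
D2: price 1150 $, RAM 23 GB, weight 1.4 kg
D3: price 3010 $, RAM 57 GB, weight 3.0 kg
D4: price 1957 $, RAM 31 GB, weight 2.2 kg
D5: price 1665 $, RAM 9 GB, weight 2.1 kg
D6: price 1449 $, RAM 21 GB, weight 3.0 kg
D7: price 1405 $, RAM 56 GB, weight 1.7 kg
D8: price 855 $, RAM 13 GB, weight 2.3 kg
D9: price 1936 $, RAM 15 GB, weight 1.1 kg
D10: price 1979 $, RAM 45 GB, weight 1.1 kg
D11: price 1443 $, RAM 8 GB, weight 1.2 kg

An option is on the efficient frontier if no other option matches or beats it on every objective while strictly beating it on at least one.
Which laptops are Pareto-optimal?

D1, D2, D3, D7, D8, D9, D10, D11

D1: not dominated.
D2: not dominated.
D3: not dominated (best RAM).
D4: dominated by D1 (price 1708≤1957, RAM 50≥31, weight 1.3≤2.2).
D5: dominated by D2 (price 1150≤1665, RAM 23≥9, weight 1.4≤2.1).
D6: dominated by D2 (price 1150≤1449, RAM 23≥21, weight 1.4≤3.0).
D7: not dominated.
D8: not dominated (best price).
D9: not dominated.
D10: not dominated.
D11: not dominated.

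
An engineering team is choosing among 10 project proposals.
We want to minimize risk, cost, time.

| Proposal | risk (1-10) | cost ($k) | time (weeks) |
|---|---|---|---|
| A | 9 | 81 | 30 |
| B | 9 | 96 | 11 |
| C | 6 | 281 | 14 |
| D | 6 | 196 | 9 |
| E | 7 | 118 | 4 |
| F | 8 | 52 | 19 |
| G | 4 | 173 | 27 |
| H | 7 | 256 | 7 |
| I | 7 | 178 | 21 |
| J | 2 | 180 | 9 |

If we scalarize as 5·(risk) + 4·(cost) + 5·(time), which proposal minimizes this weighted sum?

F

A: 5·9 + 4·81 + 5·30 = 519
B: 5·9 + 4·96 + 5·11 = 484
C: 5·6 + 4·281 + 5·14 = 1224
D: 5·6 + 4·196 + 5·9 = 859
E: 5·7 + 4·118 + 5·4 = 527
F: 5·8 + 4·52 + 5·19 = 343
G: 5·4 + 4·173 + 5·27 = 847
H: 5·7 + 4·256 + 5·7 = 1094
I: 5·7 + 4·178 + 5·21 = 852
J: 5·2 + 4·180 + 5·9 = 775
Lowest: F at 343.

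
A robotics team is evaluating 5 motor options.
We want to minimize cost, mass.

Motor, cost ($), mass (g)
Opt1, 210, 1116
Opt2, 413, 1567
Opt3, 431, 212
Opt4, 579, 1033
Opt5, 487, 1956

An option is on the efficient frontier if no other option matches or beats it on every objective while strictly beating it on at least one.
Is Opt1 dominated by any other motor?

Opt2: worse on cost (413 vs 210).
Opt3: worse on cost (431 vs 210).
Opt4: worse on cost (579 vs 210).
Opt5: worse on cost (487 vs 210).
No option is at least as good as Opt1 on every objective and strictly better on one.

No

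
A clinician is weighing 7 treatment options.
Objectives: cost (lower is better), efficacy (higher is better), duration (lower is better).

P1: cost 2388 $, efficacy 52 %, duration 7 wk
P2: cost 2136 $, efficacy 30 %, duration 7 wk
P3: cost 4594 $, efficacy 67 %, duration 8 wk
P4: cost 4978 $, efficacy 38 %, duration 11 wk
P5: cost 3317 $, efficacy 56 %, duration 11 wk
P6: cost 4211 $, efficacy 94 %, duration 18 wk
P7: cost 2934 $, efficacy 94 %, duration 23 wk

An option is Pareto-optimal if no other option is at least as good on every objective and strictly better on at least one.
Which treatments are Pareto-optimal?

P1, P2, P3, P5, P6, P7

P1: not dominated.
P2: not dominated (best cost).
P3: not dominated.
P4: dominated by P1 (cost 2388≤4978, efficacy 52≥38, duration 7≤11).
P5: not dominated.
P6: not dominated.
P7: not dominated.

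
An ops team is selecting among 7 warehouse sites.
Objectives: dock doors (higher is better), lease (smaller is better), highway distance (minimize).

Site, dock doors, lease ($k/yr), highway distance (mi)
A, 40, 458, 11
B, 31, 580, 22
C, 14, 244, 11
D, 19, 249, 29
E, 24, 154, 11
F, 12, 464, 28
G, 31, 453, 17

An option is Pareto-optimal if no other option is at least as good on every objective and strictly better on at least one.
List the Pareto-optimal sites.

A: not dominated (best dock doors).
B: dominated by A (dock doors 40≥31, lease 458≤580, highway distance 11≤22).
C: dominated by E (dock doors 24≥14, lease 154≤244, highway distance 11≤11).
D: dominated by E (dock doors 24≥19, lease 154≤249, highway distance 11≤29).
E: not dominated (best lease).
F: dominated by A (dock doors 40≥12, lease 458≤464, highway distance 11≤28).
G: not dominated.

A, E, G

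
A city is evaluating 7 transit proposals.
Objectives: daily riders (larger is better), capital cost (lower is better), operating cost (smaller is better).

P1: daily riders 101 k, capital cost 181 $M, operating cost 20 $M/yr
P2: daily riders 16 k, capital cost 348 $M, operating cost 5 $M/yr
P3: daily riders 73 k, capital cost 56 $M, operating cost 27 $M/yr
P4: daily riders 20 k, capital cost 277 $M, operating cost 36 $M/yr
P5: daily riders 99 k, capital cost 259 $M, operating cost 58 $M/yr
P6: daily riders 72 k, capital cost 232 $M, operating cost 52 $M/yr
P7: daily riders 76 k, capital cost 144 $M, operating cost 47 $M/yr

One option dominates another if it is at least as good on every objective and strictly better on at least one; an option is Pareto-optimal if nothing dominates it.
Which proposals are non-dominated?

P1: not dominated (best daily riders).
P2: not dominated (best operating cost).
P3: not dominated (best capital cost).
P4: dominated by P1 (daily riders 101≥20, capital cost 181≤277, operating cost 20≤36).
P5: dominated by P1 (daily riders 101≥99, capital cost 181≤259, operating cost 20≤58).
P6: dominated by P1 (daily riders 101≥72, capital cost 181≤232, operating cost 20≤52).
P7: not dominated.

P1, P2, P3, P7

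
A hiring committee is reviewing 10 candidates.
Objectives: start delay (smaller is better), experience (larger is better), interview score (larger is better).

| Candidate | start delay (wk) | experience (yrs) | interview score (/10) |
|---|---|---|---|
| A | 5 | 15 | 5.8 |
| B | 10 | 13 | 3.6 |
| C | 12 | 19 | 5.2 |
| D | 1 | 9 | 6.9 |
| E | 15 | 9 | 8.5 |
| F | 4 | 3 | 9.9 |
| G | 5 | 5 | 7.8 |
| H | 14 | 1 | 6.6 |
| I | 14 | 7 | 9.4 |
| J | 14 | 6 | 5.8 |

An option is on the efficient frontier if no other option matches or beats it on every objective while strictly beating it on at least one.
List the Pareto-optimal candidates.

A, C, D, E, F, G, I

A: not dominated.
B: dominated by A (start delay 5≤10, experience 15≥13, interview score 5.8≥3.6).
C: not dominated (best experience).
D: not dominated (best start delay).
E: not dominated.
F: not dominated (best interview score).
G: not dominated.
H: dominated by D (start delay 1≤14, experience 9≥1, interview score 6.9≥6.6).
I: not dominated.
J: dominated by A (start delay 5≤14, experience 15≥6, interview score 5.8≥5.8).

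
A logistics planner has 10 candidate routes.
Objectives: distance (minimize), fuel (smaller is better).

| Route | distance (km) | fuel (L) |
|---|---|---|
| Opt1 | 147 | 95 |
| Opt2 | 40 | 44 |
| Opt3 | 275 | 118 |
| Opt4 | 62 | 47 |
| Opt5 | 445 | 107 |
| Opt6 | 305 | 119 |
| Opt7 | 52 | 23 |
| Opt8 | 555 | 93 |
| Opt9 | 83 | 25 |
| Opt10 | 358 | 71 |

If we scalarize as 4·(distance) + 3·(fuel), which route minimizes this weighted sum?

Opt7

Opt1: 4·147 + 3·95 = 873
Opt2: 4·40 + 3·44 = 292
Opt3: 4·275 + 3·118 = 1454
Opt4: 4·62 + 3·47 = 389
Opt5: 4·445 + 3·107 = 2101
Opt6: 4·305 + 3·119 = 1577
Opt7: 4·52 + 3·23 = 277
Opt8: 4·555 + 3·93 = 2499
Opt9: 4·83 + 3·25 = 407
Opt10: 4·358 + 3·71 = 1645
Lowest: Opt7 at 277.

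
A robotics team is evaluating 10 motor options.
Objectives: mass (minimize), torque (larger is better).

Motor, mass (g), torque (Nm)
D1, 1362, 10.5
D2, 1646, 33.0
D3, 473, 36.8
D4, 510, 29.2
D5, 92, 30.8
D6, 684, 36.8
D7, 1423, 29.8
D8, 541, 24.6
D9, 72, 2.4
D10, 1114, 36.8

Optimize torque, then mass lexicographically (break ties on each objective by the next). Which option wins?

First maximize torque: best is 36.8, kept {D3, D6, D10}.
Then minimize mass: best is 473, kept {D3}.

D3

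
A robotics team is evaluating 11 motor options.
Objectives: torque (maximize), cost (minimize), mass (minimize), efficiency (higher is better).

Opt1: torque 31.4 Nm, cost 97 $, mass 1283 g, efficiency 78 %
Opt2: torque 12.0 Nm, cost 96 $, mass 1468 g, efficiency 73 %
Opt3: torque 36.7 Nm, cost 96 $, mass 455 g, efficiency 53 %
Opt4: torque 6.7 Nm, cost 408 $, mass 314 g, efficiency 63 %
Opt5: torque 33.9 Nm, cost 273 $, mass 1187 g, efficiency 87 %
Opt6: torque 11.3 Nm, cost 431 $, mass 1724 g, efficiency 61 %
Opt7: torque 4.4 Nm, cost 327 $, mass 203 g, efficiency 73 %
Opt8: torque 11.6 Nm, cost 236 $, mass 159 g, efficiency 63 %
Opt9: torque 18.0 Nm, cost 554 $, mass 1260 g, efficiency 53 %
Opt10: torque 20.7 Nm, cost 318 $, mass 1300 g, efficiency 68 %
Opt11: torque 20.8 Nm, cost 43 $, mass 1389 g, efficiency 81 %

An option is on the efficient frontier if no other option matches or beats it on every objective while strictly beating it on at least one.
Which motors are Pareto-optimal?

Opt1, Opt3, Opt5, Opt7, Opt8, Opt11

Opt1: not dominated.
Opt2: dominated by Opt11 (torque 20.8≥12.0, cost 43≤96, mass 1389≤1468, efficiency 81≥73).
Opt3: not dominated (best torque).
Opt4: dominated by Opt8 (torque 11.6≥6.7, cost 236≤408, mass 159≤314, efficiency 63≥63).
Opt5: not dominated (best efficiency).
Opt6: dominated by Opt1 (torque 31.4≥11.3, cost 97≤431, mass 1283≤1724, efficiency 78≥61).
Opt7: not dominated.
Opt8: not dominated (best mass).
Opt9: dominated by Opt3 (torque 36.7≥18.0, cost 96≤554, mass 455≤1260, efficiency 53≥53).
Opt10: dominated by Opt1 (torque 31.4≥20.7, cost 97≤318, mass 1283≤1300, efficiency 78≥68).
Opt11: not dominated (best cost).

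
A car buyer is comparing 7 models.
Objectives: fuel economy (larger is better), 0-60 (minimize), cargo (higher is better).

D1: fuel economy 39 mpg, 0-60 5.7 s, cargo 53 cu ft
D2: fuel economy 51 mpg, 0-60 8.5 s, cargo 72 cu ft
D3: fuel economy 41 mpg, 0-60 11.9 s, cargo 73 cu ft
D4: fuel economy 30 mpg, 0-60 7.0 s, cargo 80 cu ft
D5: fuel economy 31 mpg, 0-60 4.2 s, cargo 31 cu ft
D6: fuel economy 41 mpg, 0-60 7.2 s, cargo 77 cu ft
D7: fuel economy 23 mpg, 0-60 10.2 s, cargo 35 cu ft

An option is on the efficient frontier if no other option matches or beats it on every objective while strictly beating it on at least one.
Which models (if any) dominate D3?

D6

D6: fuel economy 41≥41, 0-60 7.2≤11.9, cargo 77≥73 — dominates D3.
Others (D1, D2, D4, D5, D7) are each worse than D3 on at least one objective.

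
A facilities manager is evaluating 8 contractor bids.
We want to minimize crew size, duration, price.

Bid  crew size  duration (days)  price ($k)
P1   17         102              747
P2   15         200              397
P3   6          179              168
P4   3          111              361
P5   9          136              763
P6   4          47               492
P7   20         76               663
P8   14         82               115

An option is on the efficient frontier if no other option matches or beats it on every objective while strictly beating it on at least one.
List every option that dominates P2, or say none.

P3: crew size 6≤15, duration 179≤200, price 168≤397 — dominates P2.
P4: crew size 3≤15, duration 111≤200, price 361≤397 — dominates P2.
P8: crew size 14≤15, duration 82≤200, price 115≤397 — dominates P2.
Others (P1, P5, P6, P7) are each worse than P2 on at least one objective.

P3, P4, P8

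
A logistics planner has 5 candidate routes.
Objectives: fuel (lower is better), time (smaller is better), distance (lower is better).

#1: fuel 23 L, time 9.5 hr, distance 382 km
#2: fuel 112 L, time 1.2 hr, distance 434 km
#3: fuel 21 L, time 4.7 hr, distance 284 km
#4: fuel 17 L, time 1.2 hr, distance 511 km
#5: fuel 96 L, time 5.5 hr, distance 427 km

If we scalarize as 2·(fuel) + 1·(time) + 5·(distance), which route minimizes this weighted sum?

#1: 2·23 + 1·9.5 + 5·382 = 1965.5
#2: 2·112 + 1·1.2 + 5·434 = 2395.2
#3: 2·21 + 1·4.7 + 5·284 = 1466.7
#4: 2·17 + 1·1.2 + 5·511 = 2590.2
#5: 2·96 + 1·5.5 + 5·427 = 2332.5
Lowest: #3 at 1466.7.

#3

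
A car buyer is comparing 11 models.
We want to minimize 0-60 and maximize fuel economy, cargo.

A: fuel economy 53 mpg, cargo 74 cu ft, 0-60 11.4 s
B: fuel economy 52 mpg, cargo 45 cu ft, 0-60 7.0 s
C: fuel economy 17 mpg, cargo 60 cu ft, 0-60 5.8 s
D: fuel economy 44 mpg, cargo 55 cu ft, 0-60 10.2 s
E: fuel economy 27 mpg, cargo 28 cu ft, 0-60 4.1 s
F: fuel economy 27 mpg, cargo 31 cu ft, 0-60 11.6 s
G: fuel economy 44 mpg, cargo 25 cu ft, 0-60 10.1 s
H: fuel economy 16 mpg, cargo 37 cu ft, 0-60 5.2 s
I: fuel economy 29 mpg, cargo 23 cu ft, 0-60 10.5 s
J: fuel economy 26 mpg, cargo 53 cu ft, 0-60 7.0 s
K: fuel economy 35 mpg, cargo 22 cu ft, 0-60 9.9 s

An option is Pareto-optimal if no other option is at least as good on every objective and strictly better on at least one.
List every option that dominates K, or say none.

B

B: fuel economy 52≥35, cargo 45≥22, 0-60 7.0≤9.9 — dominates K.
Others (A, C, D, E, F, G, H, I, J) are each worse than K on at least one objective.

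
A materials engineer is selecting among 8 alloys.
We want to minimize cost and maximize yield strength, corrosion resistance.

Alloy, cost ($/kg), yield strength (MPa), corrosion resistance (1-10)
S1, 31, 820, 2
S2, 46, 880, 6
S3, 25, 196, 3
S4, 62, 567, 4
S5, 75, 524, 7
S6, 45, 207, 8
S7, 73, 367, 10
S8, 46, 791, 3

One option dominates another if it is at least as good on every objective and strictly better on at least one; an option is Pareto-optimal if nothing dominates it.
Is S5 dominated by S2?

S2 vs S5: S2 is worse on corrosion resistance (6 vs 7), so it does not dominate S5.

No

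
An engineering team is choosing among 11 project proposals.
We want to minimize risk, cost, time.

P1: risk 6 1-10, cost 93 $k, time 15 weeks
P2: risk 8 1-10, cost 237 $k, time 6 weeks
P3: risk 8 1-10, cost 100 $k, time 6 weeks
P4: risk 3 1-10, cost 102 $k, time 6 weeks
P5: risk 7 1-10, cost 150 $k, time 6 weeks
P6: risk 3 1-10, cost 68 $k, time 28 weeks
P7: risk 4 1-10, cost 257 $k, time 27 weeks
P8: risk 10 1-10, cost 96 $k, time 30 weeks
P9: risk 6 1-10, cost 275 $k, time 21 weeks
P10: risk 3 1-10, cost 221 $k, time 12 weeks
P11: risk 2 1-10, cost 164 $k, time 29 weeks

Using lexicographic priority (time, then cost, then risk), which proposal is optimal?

P3

First minimize time: best is 6, kept {P2, P3, P4, P5}.
Then minimize cost: best is 100, kept {P3}.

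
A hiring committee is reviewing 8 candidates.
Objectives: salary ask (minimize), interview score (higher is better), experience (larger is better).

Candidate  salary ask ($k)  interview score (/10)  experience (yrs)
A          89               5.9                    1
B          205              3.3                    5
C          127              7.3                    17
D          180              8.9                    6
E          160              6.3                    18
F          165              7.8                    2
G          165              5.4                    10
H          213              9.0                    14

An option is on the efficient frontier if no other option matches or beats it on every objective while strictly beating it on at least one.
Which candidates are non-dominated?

A, C, D, E, F, H

A: not dominated (best salary ask).
B: dominated by C (salary ask 127≤205, interview score 7.3≥3.3, experience 17≥5).
C: not dominated.
D: not dominated.
E: not dominated (best experience).
F: not dominated.
G: dominated by C (salary ask 127≤165, interview score 7.3≥5.4, experience 17≥10).
H: not dominated (best interview score).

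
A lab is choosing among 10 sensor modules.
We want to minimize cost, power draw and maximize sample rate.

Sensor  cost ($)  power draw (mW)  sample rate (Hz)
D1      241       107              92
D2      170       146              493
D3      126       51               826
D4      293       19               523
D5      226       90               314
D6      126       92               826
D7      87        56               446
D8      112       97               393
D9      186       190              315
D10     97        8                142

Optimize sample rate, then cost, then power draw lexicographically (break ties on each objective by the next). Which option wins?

D3

First maximize sample rate: best is 826, kept {D3, D6}.
Then minimize cost: best is 126, kept {D3, D6}.
Then minimize power draw: best is 51, kept {D3}.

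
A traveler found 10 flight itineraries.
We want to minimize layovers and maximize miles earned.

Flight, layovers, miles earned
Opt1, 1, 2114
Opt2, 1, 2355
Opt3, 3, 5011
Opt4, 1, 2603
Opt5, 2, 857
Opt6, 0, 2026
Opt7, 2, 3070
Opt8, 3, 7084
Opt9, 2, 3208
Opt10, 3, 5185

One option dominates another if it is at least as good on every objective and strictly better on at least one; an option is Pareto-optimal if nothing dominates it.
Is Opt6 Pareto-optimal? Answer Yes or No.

Opt1: worse on layovers (1 vs 0).
Opt2: worse on layovers (1 vs 0).
Opt3: worse on layovers (3 vs 0).
Opt4: worse on layovers (1 vs 0).
Opt5: worse on layovers (2 vs 0).
Opt7: worse on layovers (2 vs 0).
Opt8: worse on layovers (3 vs 0).
Opt9: worse on layovers (2 vs 0).
Opt10: worse on layovers (3 vs 0).
No option is at least as good as Opt6 on every objective and strictly better on one.

Yes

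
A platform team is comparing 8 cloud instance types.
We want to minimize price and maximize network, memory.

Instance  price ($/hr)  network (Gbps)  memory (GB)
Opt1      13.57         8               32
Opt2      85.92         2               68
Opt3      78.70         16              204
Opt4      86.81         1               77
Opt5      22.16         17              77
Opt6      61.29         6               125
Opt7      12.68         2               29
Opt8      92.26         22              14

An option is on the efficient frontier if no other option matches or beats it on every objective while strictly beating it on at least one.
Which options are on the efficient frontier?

Opt1, Opt3, Opt5, Opt6, Opt7, Opt8

Opt1: not dominated.
Opt2: dominated by Opt3 (price 78.70≤85.92, network 16≥2, memory 204≥68).
Opt3: not dominated (best memory).
Opt4: dominated by Opt3 (price 78.70≤86.81, network 16≥1, memory 204≥77).
Opt5: not dominated.
Opt6: not dominated.
Opt7: not dominated (best price).
Opt8: not dominated (best network).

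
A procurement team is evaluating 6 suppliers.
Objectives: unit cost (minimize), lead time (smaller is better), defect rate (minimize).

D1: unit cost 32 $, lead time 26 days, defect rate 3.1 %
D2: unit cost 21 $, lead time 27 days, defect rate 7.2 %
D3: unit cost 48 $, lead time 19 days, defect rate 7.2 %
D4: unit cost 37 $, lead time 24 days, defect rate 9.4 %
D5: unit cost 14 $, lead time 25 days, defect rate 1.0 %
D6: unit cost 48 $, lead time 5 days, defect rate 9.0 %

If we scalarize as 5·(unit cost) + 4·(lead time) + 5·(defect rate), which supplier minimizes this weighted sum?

D5

D1: 5·32 + 4·26 + 5·3.1 = 279.5
D2: 5·21 + 4·27 + 5·7.2 = 249.0
D3: 5·48 + 4·19 + 5·7.2 = 352.0
D4: 5·37 + 4·24 + 5·9.4 = 328.0
D5: 5·14 + 4·25 + 5·1.0 = 175.0
D6: 5·48 + 4·5 + 5·9.0 = 305.0
Lowest: D5 at 175.0.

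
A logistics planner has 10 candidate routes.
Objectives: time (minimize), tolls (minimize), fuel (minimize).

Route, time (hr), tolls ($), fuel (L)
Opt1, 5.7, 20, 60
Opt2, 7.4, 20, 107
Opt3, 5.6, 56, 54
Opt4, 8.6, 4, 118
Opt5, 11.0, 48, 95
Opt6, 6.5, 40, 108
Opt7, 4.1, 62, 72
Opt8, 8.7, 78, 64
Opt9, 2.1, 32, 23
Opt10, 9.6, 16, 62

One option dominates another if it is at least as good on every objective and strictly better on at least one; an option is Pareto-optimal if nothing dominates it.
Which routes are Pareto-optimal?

Opt1: not dominated.
Opt2: dominated by Opt1 (time 5.7≤7.4, tolls 20≤20, fuel 60≤107).
Opt3: dominated by Opt9 (time 2.1≤5.6, tolls 32≤56, fuel 23≤54).
Opt4: not dominated (best tolls).
Opt5: dominated by Opt1 (time 5.7≤11.0, tolls 20≤48, fuel 60≤95).
Opt6: dominated by Opt1 (time 5.7≤6.5, tolls 20≤40, fuel 60≤108).
Opt7: dominated by Opt9 (time 2.1≤4.1, tolls 32≤62, fuel 23≤72).
Opt8: dominated by Opt1 (time 5.7≤8.7, tolls 20≤78, fuel 60≤64).
Opt9: not dominated (best time).
Opt10: not dominated.

Opt1, Opt4, Opt9, Opt10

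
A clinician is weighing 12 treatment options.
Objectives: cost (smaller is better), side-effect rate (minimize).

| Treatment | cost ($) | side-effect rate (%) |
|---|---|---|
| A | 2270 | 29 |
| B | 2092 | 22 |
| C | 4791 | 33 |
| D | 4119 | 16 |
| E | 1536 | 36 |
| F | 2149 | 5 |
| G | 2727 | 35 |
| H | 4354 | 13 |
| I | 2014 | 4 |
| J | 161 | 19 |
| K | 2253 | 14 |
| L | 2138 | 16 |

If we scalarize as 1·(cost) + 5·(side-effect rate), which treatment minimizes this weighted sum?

A: 1·2270 + 5·29 = 2415
B: 1·2092 + 5·22 = 2202
C: 1·4791 + 5·33 = 4956
D: 1·4119 + 5·16 = 4199
E: 1·1536 + 5·36 = 1716
F: 1·2149 + 5·5 = 2174
G: 1·2727 + 5·35 = 2902
H: 1·4354 + 5·13 = 4419
I: 1·2014 + 5·4 = 2034
J: 1·161 + 5·19 = 256
K: 1·2253 + 5·14 = 2323
L: 1·2138 + 5·16 = 2218
Lowest: J at 256.

J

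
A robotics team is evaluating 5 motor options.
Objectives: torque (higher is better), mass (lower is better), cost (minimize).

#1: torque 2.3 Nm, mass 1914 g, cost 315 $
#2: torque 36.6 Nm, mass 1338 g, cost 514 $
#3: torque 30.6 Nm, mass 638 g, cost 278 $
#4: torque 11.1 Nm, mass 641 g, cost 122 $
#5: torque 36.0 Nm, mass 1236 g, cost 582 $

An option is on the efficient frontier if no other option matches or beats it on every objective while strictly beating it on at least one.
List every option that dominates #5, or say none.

#1: worse on torque (2.3 vs 36.0).
#2: worse on mass (1338 vs 1236).
#3: worse on torque (30.6 vs 36.0).
#4: worse on torque (11.1 vs 36.0).
No option dominates #5.

none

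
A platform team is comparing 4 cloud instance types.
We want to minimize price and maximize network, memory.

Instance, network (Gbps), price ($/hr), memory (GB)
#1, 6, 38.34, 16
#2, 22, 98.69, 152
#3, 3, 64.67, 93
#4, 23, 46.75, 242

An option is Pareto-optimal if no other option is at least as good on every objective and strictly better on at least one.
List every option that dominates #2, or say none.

#4: network 23≥22, price 46.75≤98.69, memory 242≥152 — dominates #2.
Others (#1, #3) are each worse than #2 on at least one objective.

#4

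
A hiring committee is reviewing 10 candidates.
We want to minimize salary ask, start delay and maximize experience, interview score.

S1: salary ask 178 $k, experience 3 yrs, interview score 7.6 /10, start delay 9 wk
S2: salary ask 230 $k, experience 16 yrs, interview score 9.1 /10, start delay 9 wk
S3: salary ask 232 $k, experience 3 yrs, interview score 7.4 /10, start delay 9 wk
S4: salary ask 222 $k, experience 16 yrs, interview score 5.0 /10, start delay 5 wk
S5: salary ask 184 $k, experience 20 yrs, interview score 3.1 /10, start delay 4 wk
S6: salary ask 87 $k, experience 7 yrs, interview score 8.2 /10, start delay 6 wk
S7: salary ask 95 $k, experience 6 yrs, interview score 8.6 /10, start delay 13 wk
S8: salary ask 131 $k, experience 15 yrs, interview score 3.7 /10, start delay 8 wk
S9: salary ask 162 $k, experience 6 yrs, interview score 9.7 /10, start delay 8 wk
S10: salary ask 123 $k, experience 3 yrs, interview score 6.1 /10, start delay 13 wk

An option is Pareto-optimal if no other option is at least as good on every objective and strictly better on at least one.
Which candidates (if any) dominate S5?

none

S1: worse on experience (3 vs 20).
S2: worse on salary ask (230 vs 184).
S3: worse on salary ask (232 vs 184).
S4: worse on salary ask (222 vs 184).
S6: worse on experience (7 vs 20).
S7: worse on experience (6 vs 20).
S8: worse on experience (15 vs 20).
S9: worse on experience (6 vs 20).
S10: worse on experience (3 vs 20).
No option dominates S5.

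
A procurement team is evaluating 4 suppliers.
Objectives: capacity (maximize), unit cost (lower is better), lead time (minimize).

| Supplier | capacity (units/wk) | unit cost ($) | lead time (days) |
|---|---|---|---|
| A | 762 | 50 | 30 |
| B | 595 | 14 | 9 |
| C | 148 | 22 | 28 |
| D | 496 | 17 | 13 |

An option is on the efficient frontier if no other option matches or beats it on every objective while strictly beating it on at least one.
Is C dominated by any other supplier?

B vs C: capacity 595≥148, unit cost 14≤22, lead time 9≤28 — B is at least as good on every objective and strictly better on at least one, so B dominates C.

Yes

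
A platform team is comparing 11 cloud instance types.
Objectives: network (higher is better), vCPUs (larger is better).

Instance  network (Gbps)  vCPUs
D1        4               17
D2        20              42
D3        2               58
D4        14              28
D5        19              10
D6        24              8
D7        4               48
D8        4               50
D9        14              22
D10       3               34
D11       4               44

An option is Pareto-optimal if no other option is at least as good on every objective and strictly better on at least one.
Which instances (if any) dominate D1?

D2: network 20≥4, vCPUs 42≥17 — dominates D1.
D4: network 14≥4, vCPUs 28≥17 — dominates D1.
D7: network 4≥4, vCPUs 48≥17 — dominates D1.
D8: network 4≥4, vCPUs 50≥17 — dominates D1.
D9: network 14≥4, vCPUs 22≥17 — dominates D1.
D11: network 4≥4, vCPUs 44≥17 — dominates D1.
Others (D3, D5, D6, D10) are each worse than D1 on at least one objective.

D2, D4, D7, D8, D9, D11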